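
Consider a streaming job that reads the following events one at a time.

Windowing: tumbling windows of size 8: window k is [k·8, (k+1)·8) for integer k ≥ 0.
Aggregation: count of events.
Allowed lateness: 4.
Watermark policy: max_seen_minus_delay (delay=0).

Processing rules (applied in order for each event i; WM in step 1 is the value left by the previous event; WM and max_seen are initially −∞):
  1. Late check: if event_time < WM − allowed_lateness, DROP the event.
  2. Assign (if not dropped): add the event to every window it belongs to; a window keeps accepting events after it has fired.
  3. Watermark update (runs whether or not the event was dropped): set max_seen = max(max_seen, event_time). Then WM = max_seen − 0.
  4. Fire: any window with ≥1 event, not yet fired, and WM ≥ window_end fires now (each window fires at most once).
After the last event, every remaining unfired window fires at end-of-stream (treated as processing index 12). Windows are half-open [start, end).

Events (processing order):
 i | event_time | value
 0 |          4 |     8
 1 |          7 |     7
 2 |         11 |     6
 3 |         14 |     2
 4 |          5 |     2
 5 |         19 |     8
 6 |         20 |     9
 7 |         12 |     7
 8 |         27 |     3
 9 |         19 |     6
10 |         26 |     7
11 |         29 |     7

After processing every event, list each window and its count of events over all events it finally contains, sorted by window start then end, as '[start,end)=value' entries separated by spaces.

[0,8)=2 [8,16)=2 [16,24)=2 [24,32)=3

i=0 t=4 v=8: → [0,8); WM=4
i=1 t=7 v=7: → [0,8); WM=7
i=2 t=11 v=6: → [8,16); WM=11; [0,8) fires=2
i=3 t=14 v=2: → [8,16); WM=14
i=4 t=5 v=2: DROP (t<14-4); WM=14
i=5 t=19 v=8: → [16,24); WM=19; [8,16) fires=2
i=6 t=20 v=9: → [16,24); WM=20
i=7 t=12 v=7: DROP (t<20-4); WM=20
i=8 t=27 v=3: → [24,32); WM=27; [16,24) fires=2
i=9 t=19 v=6: DROP (t<27-4); WM=27
i=10 t=26 v=7: → [24,32); WM=27
i=11 t=29 v=7: → [24,32); WM=29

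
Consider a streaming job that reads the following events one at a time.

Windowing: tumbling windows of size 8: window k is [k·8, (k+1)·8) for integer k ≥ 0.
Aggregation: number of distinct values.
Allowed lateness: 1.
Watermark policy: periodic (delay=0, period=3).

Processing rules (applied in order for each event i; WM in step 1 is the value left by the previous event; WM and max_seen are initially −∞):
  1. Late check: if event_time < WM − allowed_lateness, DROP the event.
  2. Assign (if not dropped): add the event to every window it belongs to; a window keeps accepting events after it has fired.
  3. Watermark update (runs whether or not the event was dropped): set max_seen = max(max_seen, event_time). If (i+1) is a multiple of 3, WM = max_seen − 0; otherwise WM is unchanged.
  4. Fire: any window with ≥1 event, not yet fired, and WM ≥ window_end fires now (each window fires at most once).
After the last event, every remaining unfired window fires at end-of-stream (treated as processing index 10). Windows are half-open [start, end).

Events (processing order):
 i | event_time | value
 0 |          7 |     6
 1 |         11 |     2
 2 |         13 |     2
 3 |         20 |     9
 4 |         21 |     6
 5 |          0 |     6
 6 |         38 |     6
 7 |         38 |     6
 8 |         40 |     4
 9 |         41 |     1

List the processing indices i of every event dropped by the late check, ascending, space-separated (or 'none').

5

i=0 t=7 v=6: → [0,8); WM=−∞
i=1 t=11 v=2: → [8,16); WM=−∞
i=2 t=13 v=2: → [8,16); WM=13; [0,8) fires=1
i=3 t=20 v=9: → [16,24); WM=13
i=4 t=21 v=6: → [16,24); WM=13
i=5 t=0 v=6: DROP (t<13-1); WM=21; [8,16) fires=1
i=6 t=38 v=6: → [32,40); WM=21
i=7 t=38 v=6: → [32,40); WM=21
i=8 t=40 v=4: → [40,48); WM=40; [16,24) fires=2 [32,40) fires=1
i=9 t=41 v=1: → [40,48); WM=40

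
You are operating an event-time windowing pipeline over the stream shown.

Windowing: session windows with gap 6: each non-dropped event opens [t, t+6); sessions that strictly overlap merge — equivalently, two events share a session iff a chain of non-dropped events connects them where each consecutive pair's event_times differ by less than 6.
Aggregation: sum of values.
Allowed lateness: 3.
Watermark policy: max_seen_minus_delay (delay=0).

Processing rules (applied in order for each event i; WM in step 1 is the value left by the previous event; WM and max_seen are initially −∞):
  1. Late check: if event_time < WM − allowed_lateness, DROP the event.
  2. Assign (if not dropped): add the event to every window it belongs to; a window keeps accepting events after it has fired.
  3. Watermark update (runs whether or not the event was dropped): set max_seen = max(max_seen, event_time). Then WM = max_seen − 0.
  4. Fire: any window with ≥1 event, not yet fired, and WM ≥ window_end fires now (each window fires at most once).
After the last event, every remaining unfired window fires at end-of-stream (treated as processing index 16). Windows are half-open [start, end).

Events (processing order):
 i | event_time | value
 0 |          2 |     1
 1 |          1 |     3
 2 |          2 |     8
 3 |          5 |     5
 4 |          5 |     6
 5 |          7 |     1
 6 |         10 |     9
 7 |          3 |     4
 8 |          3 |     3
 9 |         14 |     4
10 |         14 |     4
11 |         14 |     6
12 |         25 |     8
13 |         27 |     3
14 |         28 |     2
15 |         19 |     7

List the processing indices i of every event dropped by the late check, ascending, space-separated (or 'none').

i=0 t=2 v=1: → [2,8); WM=2
i=1 t=1 v=3: → [1,8); WM=2
i=2 t=2 v=8: → [1,8); WM=2
i=3 t=5 v=5: → [1,11); WM=5
i=4 t=5 v=6: → [1,11); WM=5
i=5 t=7 v=1: → [1,13); WM=7
i=6 t=10 v=9: → [1,16); WM=10
i=7 t=3 v=4: DROP (t<10-3); WM=10
i=8 t=3 v=3: DROP (t<10-3); WM=10
i=9 t=14 v=4: → [1,20); WM=14
i=10 t=14 v=4: → [1,20); WM=14
i=11 t=14 v=6: → [1,20); WM=14
i=12 t=25 v=8: → [25,31); WM=25
i=13 t=27 v=3: → [25,33); WM=27
i=14 t=28 v=2: → [25,34); WM=28
i=15 t=19 v=7: DROP (t<28-3); WM=28

7 8 15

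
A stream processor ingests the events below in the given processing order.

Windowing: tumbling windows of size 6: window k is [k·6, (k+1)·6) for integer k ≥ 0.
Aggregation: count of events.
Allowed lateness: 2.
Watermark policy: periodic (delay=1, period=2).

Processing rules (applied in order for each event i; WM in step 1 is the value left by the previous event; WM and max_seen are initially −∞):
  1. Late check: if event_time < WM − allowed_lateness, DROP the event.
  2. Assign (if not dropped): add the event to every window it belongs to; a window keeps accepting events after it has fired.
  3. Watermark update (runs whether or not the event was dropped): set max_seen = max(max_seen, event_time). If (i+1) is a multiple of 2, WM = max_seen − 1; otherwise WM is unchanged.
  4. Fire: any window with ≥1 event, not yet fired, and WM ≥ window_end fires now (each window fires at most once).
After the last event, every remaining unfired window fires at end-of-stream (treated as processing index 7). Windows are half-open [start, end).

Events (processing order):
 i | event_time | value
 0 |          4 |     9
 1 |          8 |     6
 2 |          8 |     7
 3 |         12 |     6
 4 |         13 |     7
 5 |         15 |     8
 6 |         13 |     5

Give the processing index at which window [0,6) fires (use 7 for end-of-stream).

i=0 t=4 v=9: → [0,6); WM=−∞
i=1 t=8 v=6: → [6,12); WM=7; [0,6) fires=1
i=2 t=8 v=7: → [6,12); WM=7
i=3 t=12 v=6: → [12,18); WM=11
i=4 t=13 v=7: → [12,18); WM=11
i=5 t=15 v=8: → [12,18); WM=14; [6,12) fires=2
i=6 t=13 v=5: → [12,18); WM=14

1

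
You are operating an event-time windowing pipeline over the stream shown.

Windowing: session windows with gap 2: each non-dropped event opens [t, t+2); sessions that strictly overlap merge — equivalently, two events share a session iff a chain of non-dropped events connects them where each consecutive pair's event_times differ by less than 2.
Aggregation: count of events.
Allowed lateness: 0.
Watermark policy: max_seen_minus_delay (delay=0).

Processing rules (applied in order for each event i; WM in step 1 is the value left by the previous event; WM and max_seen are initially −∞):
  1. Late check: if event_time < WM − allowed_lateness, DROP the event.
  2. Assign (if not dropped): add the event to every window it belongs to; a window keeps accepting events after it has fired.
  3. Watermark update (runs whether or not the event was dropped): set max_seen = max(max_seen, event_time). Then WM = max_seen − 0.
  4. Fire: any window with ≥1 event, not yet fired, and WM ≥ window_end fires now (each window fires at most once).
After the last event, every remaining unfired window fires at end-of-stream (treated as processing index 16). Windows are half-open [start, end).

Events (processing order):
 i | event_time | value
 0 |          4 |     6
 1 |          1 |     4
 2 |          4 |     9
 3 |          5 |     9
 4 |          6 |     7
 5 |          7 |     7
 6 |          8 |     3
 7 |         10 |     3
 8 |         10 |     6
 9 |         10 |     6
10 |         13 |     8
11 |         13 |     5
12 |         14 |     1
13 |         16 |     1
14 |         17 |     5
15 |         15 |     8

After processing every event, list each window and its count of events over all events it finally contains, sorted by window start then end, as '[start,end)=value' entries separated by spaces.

i=0 t=4 v=6: → [4,6); WM=4
i=1 t=1 v=4: DROP (t<4-0); WM=4
i=2 t=4 v=9: → [4,6); WM=4
i=3 t=5 v=9: → [4,7); WM=5
i=4 t=6 v=7: → [4,8); WM=6
i=5 t=7 v=7: → [4,9); WM=7
i=6 t=8 v=3: → [4,10); WM=8
i=7 t=10 v=3: → [10,12); WM=10
i=8 t=10 v=6: → [10,12); WM=10
i=9 t=10 v=6: → [10,12); WM=10
i=10 t=13 v=8: → [13,15); WM=13
i=11 t=13 v=5: → [13,15); WM=13
i=12 t=14 v=1: → [13,16); WM=14
i=13 t=16 v=1: → [16,18); WM=16
i=14 t=17 v=5: → [16,19); WM=17
i=15 t=15 v=8: DROP (t<17-0); WM=17

[4,10)=6 [10,12)=3 [13,16)=3 [16,19)=2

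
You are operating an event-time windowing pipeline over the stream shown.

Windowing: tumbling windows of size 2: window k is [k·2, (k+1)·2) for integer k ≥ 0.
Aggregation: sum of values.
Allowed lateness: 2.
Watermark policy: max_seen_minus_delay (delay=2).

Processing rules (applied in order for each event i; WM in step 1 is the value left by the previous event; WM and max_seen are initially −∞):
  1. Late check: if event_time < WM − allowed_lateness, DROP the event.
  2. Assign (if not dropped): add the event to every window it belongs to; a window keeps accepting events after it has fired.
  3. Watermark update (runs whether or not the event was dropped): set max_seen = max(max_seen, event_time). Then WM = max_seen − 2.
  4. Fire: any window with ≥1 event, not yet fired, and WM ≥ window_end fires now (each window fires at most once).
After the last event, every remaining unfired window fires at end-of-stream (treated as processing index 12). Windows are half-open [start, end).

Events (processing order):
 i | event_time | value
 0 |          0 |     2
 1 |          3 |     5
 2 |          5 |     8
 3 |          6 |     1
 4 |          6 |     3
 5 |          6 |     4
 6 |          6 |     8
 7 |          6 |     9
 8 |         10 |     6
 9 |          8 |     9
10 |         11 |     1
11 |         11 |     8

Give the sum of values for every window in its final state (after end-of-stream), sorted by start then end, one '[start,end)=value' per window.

[0,2)=2 [2,4)=5 [4,6)=8 [6,8)=25 [8,10)=9 [10,12)=15

i=0 t=0 v=2: → [0,2); WM=-2
i=1 t=3 v=5: → [2,4); WM=1
i=2 t=5 v=8: → [4,6); WM=3; [0,2) fires=2
i=3 t=6 v=1: → [6,8); WM=4; [2,4) fires=5
i=4 t=6 v=3: → [6,8); WM=4
i=5 t=6 v=4: → [6,8); WM=4
i=6 t=6 v=8: → [6,8); WM=4
i=7 t=6 v=9: → [6,8); WM=4
i=8 t=10 v=6: → [10,12); WM=8; [4,6) fires=8 [6,8) fires=25
i=9 t=8 v=9: → [8,10); WM=8
i=10 t=11 v=1: → [10,12); WM=9
i=11 t=11 v=8: → [10,12); WM=9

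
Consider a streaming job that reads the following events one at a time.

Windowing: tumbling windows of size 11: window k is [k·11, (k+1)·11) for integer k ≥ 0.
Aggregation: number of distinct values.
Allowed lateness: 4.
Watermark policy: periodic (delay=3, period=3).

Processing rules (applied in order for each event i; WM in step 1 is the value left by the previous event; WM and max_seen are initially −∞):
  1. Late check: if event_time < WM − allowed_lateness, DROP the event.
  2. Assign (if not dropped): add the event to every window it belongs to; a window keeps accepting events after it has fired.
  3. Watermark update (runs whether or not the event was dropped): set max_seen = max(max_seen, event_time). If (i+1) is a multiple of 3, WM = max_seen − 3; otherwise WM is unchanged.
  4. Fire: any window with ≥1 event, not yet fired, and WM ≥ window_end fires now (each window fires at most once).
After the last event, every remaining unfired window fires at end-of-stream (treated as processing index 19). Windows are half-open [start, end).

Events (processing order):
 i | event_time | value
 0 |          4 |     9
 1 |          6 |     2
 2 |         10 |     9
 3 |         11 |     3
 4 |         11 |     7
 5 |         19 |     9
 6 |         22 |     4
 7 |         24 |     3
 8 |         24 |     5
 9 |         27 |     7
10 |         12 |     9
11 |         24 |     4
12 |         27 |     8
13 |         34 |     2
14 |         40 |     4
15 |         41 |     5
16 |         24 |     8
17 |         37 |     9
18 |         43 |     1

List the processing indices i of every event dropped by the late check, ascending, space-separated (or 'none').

10 16

i=0 t=4 v=9: → [0,11); WM=−∞
i=1 t=6 v=2: → [0,11); WM=−∞
i=2 t=10 v=9: → [0,11); WM=7
i=3 t=11 v=3: → [11,22); WM=7
i=4 t=11 v=7: → [11,22); WM=7
i=5 t=19 v=9: → [11,22); WM=16; [0,11) fires=2
i=6 t=22 v=4: → [22,33); WM=16
i=7 t=24 v=3: → [22,33); WM=16
i=8 t=24 v=5: → [22,33); WM=21
i=9 t=27 v=7: → [22,33); WM=21
i=10 t=12 v=9: DROP (t<21-4); WM=21
i=11 t=24 v=4: → [22,33); WM=24; [11,22) fires=3
i=12 t=27 v=8: → [22,33); WM=24
i=13 t=34 v=2: → [33,44); WM=24
i=14 t=40 v=4: → [33,44); WM=37; [22,33) fires=5
i=15 t=41 v=5: → [33,44); WM=37
i=16 t=24 v=8: DROP (t<37-4); WM=37
i=17 t=37 v=9: → [33,44); WM=38
i=18 t=43 v=1: → [33,44); WM=38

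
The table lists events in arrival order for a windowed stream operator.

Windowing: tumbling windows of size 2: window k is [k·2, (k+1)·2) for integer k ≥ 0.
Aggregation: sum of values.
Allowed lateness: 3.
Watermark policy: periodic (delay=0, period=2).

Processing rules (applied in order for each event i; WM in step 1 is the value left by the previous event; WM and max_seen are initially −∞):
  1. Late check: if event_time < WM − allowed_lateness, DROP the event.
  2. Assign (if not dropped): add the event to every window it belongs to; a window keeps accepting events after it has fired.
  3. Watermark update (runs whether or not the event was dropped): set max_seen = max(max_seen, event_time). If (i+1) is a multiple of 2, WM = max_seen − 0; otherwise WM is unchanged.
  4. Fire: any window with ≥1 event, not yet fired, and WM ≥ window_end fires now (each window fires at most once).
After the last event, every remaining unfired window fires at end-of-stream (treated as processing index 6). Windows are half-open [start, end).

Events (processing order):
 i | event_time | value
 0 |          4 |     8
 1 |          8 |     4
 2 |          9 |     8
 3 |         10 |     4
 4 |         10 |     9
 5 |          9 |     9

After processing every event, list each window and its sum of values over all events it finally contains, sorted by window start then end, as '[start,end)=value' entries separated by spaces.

i=0 t=4 v=8: → [4,6); WM=−∞
i=1 t=8 v=4: → [8,10); WM=8; [4,6) fires=8
i=2 t=9 v=8: → [8,10); WM=8
i=3 t=10 v=4: → [10,12); WM=10; [8,10) fires=12
i=4 t=10 v=9: → [10,12); WM=10
i=5 t=9 v=9: → [8,10); WM=10

[4,6)=8 [8,10)=21 [10,12)=13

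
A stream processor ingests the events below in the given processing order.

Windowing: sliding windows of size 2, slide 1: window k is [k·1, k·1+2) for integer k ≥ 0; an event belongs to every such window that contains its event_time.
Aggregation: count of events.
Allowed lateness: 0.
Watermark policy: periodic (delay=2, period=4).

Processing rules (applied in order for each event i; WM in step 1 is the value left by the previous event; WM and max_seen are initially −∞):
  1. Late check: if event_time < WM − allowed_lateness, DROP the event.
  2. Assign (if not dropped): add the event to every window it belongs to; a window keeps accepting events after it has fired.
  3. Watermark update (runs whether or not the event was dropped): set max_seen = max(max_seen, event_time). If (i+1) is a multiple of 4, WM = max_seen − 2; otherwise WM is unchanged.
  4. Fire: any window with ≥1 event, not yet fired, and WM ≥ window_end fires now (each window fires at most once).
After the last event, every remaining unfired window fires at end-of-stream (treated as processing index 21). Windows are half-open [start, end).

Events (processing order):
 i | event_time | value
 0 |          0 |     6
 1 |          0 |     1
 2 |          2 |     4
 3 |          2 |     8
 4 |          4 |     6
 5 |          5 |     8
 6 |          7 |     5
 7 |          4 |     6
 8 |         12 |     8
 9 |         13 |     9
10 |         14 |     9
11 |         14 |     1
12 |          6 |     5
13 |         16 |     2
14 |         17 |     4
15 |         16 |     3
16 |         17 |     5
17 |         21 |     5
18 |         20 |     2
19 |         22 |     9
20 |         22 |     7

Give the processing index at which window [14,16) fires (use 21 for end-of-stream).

i=0 t=0 v=6: → [0,2); WM=−∞
i=1 t=0 v=1: → [0,2); WM=−∞
i=2 t=2 v=4: → [2,4),[1,3); WM=−∞
i=3 t=2 v=8: → [2,4),[1,3); WM=0
i=4 t=4 v=6: → [4,6),[3,5); WM=0
i=5 t=5 v=8: → [5,7),[4,6); WM=0
i=6 t=7 v=5: → [7,9),[6,8); WM=0
i=7 t=4 v=6: → [4,6),[3,5); WM=5; [0,2) fires=2 [1,3) fires=2 [2,4) fires=2 [3,5) fires=2
i=8 t=12 v=8: → [12,14),[11,13); WM=5
i=9 t=13 v=9: → [13,15),[12,14); WM=5
i=10 t=14 v=9: → [14,16),[13,15); WM=5
i=11 t=14 v=1: → [14,16),[13,15); WM=12; [4,6) fires=3 [5,7) fires=1 [6,8) fires=1 [7,9) fires=1
i=12 t=6 v=5: DROP (t<12-0); WM=12
i=13 t=16 v=2: → [16,18),[15,17); WM=12
i=14 t=17 v=4: → [17,19),[16,18); WM=12
i=15 t=16 v=3: → [16,18),[15,17); WM=15; [11,13) fires=1 [12,14) fires=2 [13,15) fires=3
i=16 t=17 v=5: → [17,19),[16,18); WM=15
i=17 t=21 v=5: → [21,23),[20,22); WM=15
i=18 t=20 v=2: → [20,22),[19,21); WM=15
i=19 t=22 v=9: → [22,24),[21,23); WM=20; [14,16) fires=2 [15,17) fires=2 [16,18) fires=4 [17,19) fires=2
i=20 t=22 v=7: → [22,24),[21,23); WM=20

19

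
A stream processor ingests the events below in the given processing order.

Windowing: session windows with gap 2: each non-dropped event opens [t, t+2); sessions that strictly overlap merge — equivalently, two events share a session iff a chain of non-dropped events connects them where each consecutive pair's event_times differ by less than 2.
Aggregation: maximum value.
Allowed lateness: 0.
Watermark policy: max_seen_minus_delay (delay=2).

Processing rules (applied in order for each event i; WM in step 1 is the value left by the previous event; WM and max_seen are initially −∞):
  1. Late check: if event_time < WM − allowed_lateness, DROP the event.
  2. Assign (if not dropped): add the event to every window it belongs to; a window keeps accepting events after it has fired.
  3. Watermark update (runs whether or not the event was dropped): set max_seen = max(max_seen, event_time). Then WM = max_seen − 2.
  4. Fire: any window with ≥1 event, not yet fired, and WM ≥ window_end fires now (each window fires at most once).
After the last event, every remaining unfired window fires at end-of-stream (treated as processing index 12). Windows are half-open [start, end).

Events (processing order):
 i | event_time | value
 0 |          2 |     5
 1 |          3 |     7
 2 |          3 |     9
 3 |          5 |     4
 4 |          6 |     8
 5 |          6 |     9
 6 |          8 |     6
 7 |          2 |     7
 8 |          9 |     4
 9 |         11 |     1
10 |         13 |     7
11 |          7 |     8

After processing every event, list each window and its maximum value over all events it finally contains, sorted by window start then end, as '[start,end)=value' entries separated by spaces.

i=0 t=2 v=5: → [2,4); WM=0
i=1 t=3 v=7: → [2,5); WM=1
i=2 t=3 v=9: → [2,5); WM=1
i=3 t=5 v=4: → [5,7); WM=3
i=4 t=6 v=8: → [5,8); WM=4
i=5 t=6 v=9: → [5,8); WM=4
i=6 t=8 v=6: → [8,10); WM=6
i=7 t=2 v=7: DROP (t<6-0); WM=6
i=8 t=9 v=4: → [8,11); WM=7
i=9 t=11 v=1: → [11,13); WM=9
i=10 t=13 v=7: → [13,15); WM=11
i=11 t=7 v=8: DROP (t<11-0); WM=11

[2,5)=9 [5,8)=9 [8,11)=6 [11,13)=1 [13,15)=7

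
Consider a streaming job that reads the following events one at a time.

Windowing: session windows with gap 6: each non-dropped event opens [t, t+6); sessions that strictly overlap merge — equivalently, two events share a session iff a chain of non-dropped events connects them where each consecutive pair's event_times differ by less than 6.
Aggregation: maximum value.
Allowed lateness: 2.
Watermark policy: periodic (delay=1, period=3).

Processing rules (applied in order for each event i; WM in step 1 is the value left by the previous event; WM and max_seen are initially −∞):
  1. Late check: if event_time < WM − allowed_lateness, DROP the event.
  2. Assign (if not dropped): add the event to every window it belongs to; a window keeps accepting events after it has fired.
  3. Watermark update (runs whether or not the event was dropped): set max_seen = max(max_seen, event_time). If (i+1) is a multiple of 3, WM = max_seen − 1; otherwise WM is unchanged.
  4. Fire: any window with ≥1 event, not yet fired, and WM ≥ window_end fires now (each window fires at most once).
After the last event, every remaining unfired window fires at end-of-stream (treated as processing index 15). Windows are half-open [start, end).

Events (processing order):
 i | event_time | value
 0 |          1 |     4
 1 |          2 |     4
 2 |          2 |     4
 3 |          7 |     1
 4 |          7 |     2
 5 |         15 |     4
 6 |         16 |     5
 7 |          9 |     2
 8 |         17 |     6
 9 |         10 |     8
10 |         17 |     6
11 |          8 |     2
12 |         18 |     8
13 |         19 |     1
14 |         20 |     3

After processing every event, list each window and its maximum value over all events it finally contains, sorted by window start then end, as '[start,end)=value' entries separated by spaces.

i=0 t=1 v=4: → [1,7); WM=−∞
i=1 t=2 v=4: → [1,8); WM=−∞
i=2 t=2 v=4: → [1,8); WM=1
i=3 t=7 v=1: → [1,13); WM=1
i=4 t=7 v=2: → [1,13); WM=1
i=5 t=15 v=4: → [15,21); WM=14
i=6 t=16 v=5: → [15,22); WM=14
i=7 t=9 v=2: DROP (t<14-2); WM=14
i=8 t=17 v=6: → [15,23); WM=16
i=9 t=10 v=8: DROP (t<16-2); WM=16
i=10 t=17 v=6: → [15,23); WM=16
i=11 t=8 v=2: DROP (t<16-2); WM=16
i=12 t=18 v=8: → [15,24); WM=16
i=13 t=19 v=1: → [15,25); WM=16
i=14 t=20 v=3: → [15,26); WM=19

[1,13)=4 [15,26)=8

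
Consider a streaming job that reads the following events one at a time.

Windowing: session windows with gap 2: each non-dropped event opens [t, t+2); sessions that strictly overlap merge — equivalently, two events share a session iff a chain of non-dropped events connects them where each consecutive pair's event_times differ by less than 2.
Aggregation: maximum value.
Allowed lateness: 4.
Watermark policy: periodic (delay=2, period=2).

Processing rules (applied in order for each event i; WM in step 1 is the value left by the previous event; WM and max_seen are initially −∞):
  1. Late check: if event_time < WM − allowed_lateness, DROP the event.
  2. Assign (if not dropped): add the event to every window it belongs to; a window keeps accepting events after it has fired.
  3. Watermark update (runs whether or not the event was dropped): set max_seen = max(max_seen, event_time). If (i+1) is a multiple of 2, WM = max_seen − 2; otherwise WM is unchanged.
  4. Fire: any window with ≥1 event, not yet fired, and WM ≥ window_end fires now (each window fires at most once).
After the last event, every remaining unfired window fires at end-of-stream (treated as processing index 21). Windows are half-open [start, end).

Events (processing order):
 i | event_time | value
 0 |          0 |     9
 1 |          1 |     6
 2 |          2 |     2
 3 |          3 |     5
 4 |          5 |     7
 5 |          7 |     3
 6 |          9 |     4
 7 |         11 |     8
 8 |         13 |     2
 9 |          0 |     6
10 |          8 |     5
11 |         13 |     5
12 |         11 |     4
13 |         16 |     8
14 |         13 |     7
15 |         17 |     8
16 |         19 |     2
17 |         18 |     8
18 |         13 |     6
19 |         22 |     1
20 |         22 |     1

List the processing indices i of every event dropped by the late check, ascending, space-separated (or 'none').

i=0 t=0 v=9: → [0,2); WM=−∞
i=1 t=1 v=6: → [0,3); WM=-1
i=2 t=2 v=2: → [0,4); WM=-1
i=3 t=3 v=5: → [0,5); WM=1
i=4 t=5 v=7: → [5,7); WM=1
i=5 t=7 v=3: → [7,9); WM=5
i=6 t=9 v=4: → [9,11); WM=5
i=7 t=11 v=8: → [11,13); WM=9
i=8 t=13 v=2: → [13,15); WM=9
i=9 t=0 v=6: DROP (t<9-4); WM=11
i=10 t=8 v=5: → [7,11); WM=11
i=11 t=13 v=5: → [13,15); WM=11
i=12 t=11 v=4: → [11,13); WM=11
i=13 t=16 v=8: → [16,18); WM=14
i=14 t=13 v=7: → [13,15); WM=14
i=15 t=17 v=8: → [16,19); WM=15
i=16 t=19 v=2: → [19,21); WM=15
i=17 t=18 v=8: → [16,21); WM=17
i=18 t=13 v=6: → [13,15); WM=17
i=19 t=22 v=1: → [22,24); WM=20
i=20 t=22 v=1: → [22,24); WM=20

9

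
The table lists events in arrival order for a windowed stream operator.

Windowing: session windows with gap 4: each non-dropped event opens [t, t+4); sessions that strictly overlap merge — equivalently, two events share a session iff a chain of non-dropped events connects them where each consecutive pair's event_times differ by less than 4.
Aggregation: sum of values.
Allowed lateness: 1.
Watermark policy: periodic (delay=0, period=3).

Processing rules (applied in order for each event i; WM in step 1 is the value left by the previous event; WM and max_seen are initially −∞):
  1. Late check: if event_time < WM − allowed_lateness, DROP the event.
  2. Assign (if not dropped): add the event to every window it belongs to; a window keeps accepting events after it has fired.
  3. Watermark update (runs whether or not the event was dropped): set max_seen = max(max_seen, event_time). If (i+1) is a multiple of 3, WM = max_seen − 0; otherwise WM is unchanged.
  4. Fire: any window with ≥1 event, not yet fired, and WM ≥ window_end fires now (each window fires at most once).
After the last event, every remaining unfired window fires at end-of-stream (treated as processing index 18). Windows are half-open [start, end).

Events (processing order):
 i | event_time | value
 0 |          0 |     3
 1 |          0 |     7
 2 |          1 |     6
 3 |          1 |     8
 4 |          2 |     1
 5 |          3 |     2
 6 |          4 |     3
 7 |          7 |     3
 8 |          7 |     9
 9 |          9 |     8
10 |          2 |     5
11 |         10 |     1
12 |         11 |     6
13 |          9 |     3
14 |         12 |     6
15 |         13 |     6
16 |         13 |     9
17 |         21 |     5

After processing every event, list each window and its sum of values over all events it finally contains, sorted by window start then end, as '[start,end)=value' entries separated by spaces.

[0,17)=81 [21,25)=5

i=0 t=0 v=3: → [0,4); WM=−∞
i=1 t=0 v=7: → [0,4); WM=−∞
i=2 t=1 v=6: → [0,5); WM=1
i=3 t=1 v=8: → [0,5); WM=1
i=4 t=2 v=1: → [0,6); WM=1
i=5 t=3 v=2: → [0,7); WM=3
i=6 t=4 v=3: → [0,8); WM=3
i=7 t=7 v=3: → [0,11); WM=3
i=8 t=7 v=9: → [0,11); WM=7
i=9 t=9 v=8: → [0,13); WM=7
i=10 t=2 v=5: DROP (t<7-1); WM=7
i=11 t=10 v=1: → [0,14); WM=10
i=12 t=11 v=6: → [0,15); WM=10
i=13 t=9 v=3: → [0,15); WM=10
i=14 t=12 v=6: → [0,16); WM=12
i=15 t=13 v=6: → [0,17); WM=12
i=16 t=13 v=9: → [0,17); WM=12
i=17 t=21 v=5: → [21,25); WM=21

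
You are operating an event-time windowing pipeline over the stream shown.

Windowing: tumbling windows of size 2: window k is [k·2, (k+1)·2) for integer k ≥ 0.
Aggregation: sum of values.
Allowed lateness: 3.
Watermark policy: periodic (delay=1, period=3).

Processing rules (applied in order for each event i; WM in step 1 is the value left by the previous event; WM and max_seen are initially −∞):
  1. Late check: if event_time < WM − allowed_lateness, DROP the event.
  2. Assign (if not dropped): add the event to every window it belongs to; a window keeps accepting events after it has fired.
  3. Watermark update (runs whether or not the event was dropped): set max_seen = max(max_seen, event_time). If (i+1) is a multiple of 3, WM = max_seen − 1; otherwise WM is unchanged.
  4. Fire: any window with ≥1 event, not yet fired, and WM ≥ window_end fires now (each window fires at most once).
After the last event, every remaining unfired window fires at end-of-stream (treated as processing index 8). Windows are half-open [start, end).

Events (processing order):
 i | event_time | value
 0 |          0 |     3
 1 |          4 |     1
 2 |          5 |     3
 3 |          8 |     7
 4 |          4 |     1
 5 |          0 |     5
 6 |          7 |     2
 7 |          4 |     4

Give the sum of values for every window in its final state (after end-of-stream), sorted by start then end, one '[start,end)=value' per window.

[0,2)=3 [4,6)=9 [6,8)=2 [8,10)=7

i=0 t=0 v=3: → [0,2); WM=−∞
i=1 t=4 v=1: → [4,6); WM=−∞
i=2 t=5 v=3: → [4,6); WM=4; [0,2) fires=3
i=3 t=8 v=7: → [8,10); WM=4
i=4 t=4 v=1: → [4,6); WM=4
i=5 t=0 v=5: DROP (t<4-3); WM=7; [4,6) fires=5
i=6 t=7 v=2: → [6,8); WM=7
i=7 t=4 v=4: → [4,6); WM=7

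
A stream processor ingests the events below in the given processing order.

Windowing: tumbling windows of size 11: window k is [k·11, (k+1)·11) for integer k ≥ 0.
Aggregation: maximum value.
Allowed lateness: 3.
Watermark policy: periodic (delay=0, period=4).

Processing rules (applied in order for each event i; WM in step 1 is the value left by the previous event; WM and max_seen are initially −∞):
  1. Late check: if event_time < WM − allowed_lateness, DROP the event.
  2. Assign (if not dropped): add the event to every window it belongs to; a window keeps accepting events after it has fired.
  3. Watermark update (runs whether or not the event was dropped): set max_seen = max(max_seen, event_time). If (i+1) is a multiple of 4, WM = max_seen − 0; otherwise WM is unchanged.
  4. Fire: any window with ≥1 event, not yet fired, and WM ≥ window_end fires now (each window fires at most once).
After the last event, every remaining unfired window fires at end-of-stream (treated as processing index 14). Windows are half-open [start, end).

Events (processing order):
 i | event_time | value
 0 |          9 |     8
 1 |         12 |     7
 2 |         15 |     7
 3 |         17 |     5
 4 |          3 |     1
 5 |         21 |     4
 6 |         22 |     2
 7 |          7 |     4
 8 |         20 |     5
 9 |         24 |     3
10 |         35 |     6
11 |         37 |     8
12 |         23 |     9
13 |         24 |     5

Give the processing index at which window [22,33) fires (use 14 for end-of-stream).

11

i=0 t=9 v=8: → [0,11); WM=−∞
i=1 t=12 v=7: → [11,22); WM=−∞
i=2 t=15 v=7: → [11,22); WM=−∞
i=3 t=17 v=5: → [11,22); WM=17; [0,11) fires=8
i=4 t=3 v=1: DROP (t<17-3); WM=17
i=5 t=21 v=4: → [11,22); WM=17
i=6 t=22 v=2: → [22,33); WM=17
i=7 t=7 v=4: DROP (t<17-3); WM=22; [11,22) fires=7
i=8 t=20 v=5: → [11,22); WM=22
i=9 t=24 v=3: → [22,33); WM=22
i=10 t=35 v=6: → [33,44); WM=22
i=11 t=37 v=8: → [33,44); WM=37; [22,33) fires=3
i=12 t=23 v=9: DROP (t<37-3); WM=37
i=13 t=24 v=5: DROP (t<37-3); WM=37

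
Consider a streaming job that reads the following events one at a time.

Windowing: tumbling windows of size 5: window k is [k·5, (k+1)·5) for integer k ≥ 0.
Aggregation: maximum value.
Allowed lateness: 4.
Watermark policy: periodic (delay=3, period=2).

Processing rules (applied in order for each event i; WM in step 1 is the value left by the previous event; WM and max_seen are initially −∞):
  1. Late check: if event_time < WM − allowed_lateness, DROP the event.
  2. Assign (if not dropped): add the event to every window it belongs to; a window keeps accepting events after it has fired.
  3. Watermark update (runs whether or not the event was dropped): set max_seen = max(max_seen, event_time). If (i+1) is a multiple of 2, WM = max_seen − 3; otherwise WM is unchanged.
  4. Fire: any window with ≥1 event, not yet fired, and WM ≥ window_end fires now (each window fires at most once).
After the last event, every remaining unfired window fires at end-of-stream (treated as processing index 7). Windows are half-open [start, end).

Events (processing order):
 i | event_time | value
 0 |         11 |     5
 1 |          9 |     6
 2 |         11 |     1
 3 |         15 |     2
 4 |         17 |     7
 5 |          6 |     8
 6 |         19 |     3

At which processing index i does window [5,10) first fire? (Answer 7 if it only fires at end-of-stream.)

3

i=0 t=11 v=5: → [10,15); WM=−∞
i=1 t=9 v=6: → [5,10); WM=8
i=2 t=11 v=1: → [10,15); WM=8
i=3 t=15 v=2: → [15,20); WM=12; [5,10) fires=6
i=4 t=17 v=7: → [15,20); WM=12
i=5 t=6 v=8: DROP (t<12-4); WM=14
i=6 t=19 v=3: → [15,20); WM=14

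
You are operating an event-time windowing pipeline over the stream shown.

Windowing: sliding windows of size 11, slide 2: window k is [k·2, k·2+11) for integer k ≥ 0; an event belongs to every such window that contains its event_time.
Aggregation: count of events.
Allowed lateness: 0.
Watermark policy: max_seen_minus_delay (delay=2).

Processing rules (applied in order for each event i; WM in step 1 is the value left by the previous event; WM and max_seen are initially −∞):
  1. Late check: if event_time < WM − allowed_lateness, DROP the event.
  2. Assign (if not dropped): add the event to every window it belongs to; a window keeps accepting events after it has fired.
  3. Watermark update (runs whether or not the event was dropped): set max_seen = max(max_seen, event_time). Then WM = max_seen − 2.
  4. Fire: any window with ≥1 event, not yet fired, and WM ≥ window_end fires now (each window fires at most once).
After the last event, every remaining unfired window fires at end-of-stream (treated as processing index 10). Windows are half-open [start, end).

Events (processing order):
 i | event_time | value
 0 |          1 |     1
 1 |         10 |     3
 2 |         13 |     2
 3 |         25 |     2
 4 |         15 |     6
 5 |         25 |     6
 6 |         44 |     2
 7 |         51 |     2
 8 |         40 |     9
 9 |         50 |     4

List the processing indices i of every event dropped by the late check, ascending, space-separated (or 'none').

4 8

i=0 t=1 v=1: → [0,11); WM=-1
i=1 t=10 v=3: → [10,21),[8,19),[6,17),[4,15),[2,13),[0,11); WM=8
i=2 t=13 v=2: → [12,23),[10,21),[8,19),[6,17),[4,15); WM=11; [0,11) fires=2
i=3 t=25 v=2: → [24,35),[22,33),[20,31),[18,29),[16,27); WM=23; [2,13) fires=1 [4,15) fires=2 [6,17) fires=2 [8,19) fires=2 [10,21) fires=2 [12,23) fires=1
i=4 t=15 v=6: DROP (t<23-0); WM=23
i=5 t=25 v=6: → [24,35),[22,33),[20,31),[18,29),[16,27); WM=23
i=6 t=44 v=2: → [44,55),[42,53),[40,51),[38,49),[36,47),[34,45); WM=42; [16,27) fires=2 [18,29) fires=2 [20,31) fires=2 [22,33) fires=2 [24,35) fires=2
i=7 t=51 v=2: → [50,61),[48,59),[46,57),[44,55),[42,53); WM=49; [34,45) fires=1 [36,47) fires=1 [38,49) fires=1
i=8 t=40 v=9: DROP (t<49-0); WM=49
i=9 t=50 v=4: → [50,61),[48,59),[46,57),[44,55),[42,53),[40,51); WM=49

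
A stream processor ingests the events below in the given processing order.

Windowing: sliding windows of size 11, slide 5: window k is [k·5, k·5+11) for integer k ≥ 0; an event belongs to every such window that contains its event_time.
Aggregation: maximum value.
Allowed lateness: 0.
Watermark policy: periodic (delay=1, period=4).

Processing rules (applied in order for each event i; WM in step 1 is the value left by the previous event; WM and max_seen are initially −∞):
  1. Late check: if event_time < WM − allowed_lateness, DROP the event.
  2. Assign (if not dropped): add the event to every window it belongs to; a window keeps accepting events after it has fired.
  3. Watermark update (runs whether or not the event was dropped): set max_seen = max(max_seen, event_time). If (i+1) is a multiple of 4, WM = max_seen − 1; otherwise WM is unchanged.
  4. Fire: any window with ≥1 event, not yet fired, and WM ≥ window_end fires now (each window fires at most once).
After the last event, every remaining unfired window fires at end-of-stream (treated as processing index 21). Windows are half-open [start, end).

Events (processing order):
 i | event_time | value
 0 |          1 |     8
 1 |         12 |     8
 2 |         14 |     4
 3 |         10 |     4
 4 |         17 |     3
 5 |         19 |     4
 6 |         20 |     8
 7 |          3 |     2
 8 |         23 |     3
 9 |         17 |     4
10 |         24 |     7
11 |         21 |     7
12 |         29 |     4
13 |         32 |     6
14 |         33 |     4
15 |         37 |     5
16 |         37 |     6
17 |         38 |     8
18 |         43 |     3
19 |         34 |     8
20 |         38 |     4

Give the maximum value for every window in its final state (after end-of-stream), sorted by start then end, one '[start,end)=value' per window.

i=0 t=1 v=8: → [0,11); WM=−∞
i=1 t=12 v=8: → [10,21),[5,16); WM=−∞
i=2 t=14 v=4: → [10,21),[5,16); WM=−∞
i=3 t=10 v=4: → [10,21),[5,16),[0,11); WM=13; [0,11) fires=8
i=4 t=17 v=3: → [15,26),[10,21); WM=13
i=5 t=19 v=4: → [15,26),[10,21); WM=13
i=6 t=20 v=8: → [20,31),[15,26),[10,21); WM=13
i=7 t=3 v=2: DROP (t<13-0); WM=19; [5,16) fires=8
i=8 t=23 v=3: → [20,31),[15,26); WM=19
i=9 t=17 v=4: DROP (t<19-0); WM=19
i=10 t=24 v=7: → [20,31),[15,26); WM=19
i=11 t=21 v=7: → [20,31),[15,26); WM=23; [10,21) fires=8
i=12 t=29 v=4: → [25,36),[20,31); WM=23
i=13 t=32 v=6: → [30,41),[25,36); WM=23
i=14 t=33 v=4: → [30,41),[25,36); WM=23
i=15 t=37 v=5: → [35,46),[30,41); WM=36; [15,26) fires=8 [20,31) fires=8 [25,36) fires=6
i=16 t=37 v=6: → [35,46),[30,41); WM=36
i=17 t=38 v=8: → [35,46),[30,41); WM=36
i=18 t=43 v=3: → [40,51),[35,46); WM=36
i=19 t=34 v=8: DROP (t<36-0); WM=42; [30,41) fires=8
i=20 t=38 v=4: DROP (t<42-0); WM=42

[0,11)=8 [5,16)=8 [10,21)=8 [15,26)=8 [20,31)=8 [25,36)=6 [30,41)=8 [35,46)=8 [40,51)=3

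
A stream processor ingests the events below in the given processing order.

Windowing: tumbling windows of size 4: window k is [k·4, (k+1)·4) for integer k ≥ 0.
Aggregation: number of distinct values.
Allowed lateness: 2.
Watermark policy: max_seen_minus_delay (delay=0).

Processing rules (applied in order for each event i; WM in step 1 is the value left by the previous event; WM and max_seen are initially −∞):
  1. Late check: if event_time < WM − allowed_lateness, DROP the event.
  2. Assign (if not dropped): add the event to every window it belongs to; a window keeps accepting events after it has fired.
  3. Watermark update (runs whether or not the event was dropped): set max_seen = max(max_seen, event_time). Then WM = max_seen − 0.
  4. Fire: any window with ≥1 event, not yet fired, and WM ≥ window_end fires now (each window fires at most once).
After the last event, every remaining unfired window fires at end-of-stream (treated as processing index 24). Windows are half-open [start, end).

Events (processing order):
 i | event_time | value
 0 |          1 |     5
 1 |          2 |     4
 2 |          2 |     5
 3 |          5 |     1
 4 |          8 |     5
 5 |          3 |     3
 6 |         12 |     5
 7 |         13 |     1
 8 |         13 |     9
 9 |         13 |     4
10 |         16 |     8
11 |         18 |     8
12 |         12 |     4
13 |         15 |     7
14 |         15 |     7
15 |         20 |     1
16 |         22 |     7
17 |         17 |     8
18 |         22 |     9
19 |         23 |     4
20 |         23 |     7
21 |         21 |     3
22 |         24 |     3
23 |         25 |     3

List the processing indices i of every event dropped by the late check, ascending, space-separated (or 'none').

i=0 t=1 v=5: → [0,4); WM=1
i=1 t=2 v=4: → [0,4); WM=2
i=2 t=2 v=5: → [0,4); WM=2
i=3 t=5 v=1: → [4,8); WM=5; [0,4) fires=2
i=4 t=8 v=5: → [8,12); WM=8; [4,8) fires=1
i=5 t=3 v=3: DROP (t<8-2); WM=8
i=6 t=12 v=5: → [12,16); WM=12; [8,12) fires=1
i=7 t=13 v=1: → [12,16); WM=13
i=8 t=13 v=9: → [12,16); WM=13
i=9 t=13 v=4: → [12,16); WM=13
i=10 t=16 v=8: → [16,20); WM=16; [12,16) fires=4
i=11 t=18 v=8: → [16,20); WM=18
i=12 t=12 v=4: DROP (t<18-2); WM=18
i=13 t=15 v=7: DROP (t<18-2); WM=18
i=14 t=15 v=7: DROP (t<18-2); WM=18
i=15 t=20 v=1: → [20,24); WM=20; [16,20) fires=1
i=16 t=22 v=7: → [20,24); WM=22
i=17 t=17 v=8: DROP (t<22-2); WM=22
i=18 t=22 v=9: → [20,24); WM=22
i=19 t=23 v=4: → [20,24); WM=23
i=20 t=23 v=7: → [20,24); WM=23
i=21 t=21 v=3: → [20,24); WM=23
i=22 t=24 v=3: → [24,28); WM=24; [20,24) fires=5
i=23 t=25 v=3: → [24,28); WM=25

5 12 13 14 17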